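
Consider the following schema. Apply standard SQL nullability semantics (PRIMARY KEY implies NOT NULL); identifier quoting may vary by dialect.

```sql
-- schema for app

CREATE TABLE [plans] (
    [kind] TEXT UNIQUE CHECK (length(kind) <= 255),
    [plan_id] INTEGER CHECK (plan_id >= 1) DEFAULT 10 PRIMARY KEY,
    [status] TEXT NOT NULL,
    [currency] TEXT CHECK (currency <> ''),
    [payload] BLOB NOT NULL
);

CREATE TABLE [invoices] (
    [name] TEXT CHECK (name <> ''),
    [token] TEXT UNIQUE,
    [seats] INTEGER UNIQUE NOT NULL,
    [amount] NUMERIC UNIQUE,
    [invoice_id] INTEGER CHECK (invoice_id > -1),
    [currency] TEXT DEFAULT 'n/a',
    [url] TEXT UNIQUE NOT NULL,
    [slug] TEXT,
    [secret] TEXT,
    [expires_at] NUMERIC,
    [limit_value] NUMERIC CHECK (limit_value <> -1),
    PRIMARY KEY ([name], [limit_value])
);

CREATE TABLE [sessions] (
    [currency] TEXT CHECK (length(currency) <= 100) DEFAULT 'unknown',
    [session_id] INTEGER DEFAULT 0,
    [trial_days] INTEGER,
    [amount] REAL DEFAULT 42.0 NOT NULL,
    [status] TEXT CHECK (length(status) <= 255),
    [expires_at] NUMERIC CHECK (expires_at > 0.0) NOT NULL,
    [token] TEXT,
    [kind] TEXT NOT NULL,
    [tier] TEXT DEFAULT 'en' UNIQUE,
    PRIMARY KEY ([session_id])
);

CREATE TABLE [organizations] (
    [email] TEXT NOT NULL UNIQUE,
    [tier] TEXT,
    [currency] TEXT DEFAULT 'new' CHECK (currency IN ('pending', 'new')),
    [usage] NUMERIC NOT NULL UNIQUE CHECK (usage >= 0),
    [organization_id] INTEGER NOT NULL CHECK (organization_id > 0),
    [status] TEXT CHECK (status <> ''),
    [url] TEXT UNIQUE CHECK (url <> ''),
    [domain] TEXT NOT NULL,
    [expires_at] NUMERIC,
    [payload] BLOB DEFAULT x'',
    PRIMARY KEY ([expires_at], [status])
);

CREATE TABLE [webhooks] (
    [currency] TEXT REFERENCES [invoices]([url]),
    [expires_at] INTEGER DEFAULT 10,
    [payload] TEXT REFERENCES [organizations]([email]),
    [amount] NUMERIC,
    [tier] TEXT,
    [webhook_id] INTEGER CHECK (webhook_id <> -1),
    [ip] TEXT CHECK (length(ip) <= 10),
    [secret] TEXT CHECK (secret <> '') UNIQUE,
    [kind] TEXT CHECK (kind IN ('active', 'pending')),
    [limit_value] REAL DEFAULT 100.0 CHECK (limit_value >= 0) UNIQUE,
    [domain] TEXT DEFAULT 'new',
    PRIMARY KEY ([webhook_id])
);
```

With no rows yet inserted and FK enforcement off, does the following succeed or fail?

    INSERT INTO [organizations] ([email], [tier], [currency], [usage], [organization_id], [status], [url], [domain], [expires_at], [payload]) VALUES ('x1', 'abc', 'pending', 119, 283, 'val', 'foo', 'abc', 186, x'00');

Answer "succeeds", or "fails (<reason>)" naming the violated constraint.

succeeds

NOT NULL columns: domain is supplied; email is supplied; expires_at is supplied; organization_id is supplied; status is supplied; usage is supplied.
CHECK constraints: 'pending' satisfies (currency IN ('pending', 'new')); 119 satisfies (usage >= 0); 283 satisfies (organization_id > 0); 'val' satisfies (status <> ''); 'foo' satisfies (url <> '').
No constraint is violated.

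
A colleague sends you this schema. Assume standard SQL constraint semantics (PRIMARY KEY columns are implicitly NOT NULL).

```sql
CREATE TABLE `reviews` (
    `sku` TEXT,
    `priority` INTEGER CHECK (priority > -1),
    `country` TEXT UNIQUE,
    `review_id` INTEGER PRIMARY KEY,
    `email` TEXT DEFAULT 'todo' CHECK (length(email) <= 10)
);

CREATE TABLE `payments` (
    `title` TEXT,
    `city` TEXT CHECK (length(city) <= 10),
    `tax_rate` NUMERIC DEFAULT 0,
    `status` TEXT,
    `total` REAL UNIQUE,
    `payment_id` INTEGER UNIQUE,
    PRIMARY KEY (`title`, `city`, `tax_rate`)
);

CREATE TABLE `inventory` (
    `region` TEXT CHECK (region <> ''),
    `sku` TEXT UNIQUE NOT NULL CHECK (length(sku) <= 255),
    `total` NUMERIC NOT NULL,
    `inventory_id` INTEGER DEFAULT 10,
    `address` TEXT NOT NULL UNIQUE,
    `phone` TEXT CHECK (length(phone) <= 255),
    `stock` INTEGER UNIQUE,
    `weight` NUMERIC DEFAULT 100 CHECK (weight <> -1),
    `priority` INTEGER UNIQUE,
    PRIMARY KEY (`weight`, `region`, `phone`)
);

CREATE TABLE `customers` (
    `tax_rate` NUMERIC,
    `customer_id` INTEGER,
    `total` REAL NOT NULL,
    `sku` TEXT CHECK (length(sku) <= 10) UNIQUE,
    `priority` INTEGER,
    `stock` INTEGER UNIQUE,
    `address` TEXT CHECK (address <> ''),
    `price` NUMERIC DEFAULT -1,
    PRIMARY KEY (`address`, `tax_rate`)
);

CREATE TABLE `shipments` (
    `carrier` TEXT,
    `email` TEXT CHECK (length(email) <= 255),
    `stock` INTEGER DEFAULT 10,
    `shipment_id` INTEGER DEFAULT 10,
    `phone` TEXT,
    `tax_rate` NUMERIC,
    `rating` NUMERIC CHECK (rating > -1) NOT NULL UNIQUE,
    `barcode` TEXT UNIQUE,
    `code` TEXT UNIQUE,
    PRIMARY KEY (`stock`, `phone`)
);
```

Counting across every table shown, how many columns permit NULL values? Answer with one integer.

21

reviews: 4 nullable (sku, priority, country, email — PK (review_id) and explicit NOT NULL columns excluded).
payments: 3 nullable (status, total, payment_id — PK (title, city, tax_rate) and explicit NOT NULL columns excluded).
inventory: 3 nullable (inventory_id, stock, priority — PK (weight, region, phone) and explicit NOT NULL columns excluded).
customers: 5 nullable (customer_id, sku, priority, stock, price — PK (address, tax_rate) and explicit NOT NULL columns excluded).
shipments: 6 nullable (carrier, email, shipment_id, tax_rate, barcode, code — PK (stock, phone) and explicit NOT NULL columns excluded).
Total: 4 + 3 + 3 + 5 + 6 = 21.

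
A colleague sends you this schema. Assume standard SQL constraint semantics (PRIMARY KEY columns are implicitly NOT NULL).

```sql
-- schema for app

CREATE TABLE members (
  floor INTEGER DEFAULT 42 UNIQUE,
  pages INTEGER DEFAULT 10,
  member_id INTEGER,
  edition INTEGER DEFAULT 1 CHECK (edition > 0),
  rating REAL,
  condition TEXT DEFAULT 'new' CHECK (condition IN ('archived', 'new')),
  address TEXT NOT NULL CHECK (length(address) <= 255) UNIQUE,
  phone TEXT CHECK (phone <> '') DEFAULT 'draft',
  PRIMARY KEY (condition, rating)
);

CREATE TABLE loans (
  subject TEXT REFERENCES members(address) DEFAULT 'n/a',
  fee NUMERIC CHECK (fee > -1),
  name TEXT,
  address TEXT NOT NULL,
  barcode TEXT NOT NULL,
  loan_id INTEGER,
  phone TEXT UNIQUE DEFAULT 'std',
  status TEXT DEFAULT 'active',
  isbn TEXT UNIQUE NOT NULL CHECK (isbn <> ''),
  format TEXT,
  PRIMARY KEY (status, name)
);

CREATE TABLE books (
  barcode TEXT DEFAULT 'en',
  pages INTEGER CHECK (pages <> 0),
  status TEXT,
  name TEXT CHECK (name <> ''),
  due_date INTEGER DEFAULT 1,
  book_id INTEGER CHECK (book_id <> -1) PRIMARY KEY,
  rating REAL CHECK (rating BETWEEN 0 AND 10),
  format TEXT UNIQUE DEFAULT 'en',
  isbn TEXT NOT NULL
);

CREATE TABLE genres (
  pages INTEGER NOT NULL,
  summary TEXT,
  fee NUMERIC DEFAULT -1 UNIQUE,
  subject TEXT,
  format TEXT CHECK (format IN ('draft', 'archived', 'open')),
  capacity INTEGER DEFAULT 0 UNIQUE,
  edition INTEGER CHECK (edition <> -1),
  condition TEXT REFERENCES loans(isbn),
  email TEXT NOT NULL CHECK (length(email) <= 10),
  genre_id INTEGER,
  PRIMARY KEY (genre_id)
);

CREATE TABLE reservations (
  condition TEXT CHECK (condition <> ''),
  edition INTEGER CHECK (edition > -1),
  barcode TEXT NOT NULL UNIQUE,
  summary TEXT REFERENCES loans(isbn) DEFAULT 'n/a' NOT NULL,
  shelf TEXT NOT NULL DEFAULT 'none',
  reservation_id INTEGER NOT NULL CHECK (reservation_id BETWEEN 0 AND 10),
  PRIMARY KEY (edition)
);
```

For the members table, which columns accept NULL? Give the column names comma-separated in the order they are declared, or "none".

floor, pages, member_id, edition, phone

- floor: UNIQUE does not imply NOT NULL → nullable.
- pages: DEFAULT only fills an omitted column; an explicit NULL is still allowed → nullable.
- member_id: no NOT NULL constraint applies → nullable.
- edition: CHECK does not forbid NULL (a CHECK constraint passes when its expression is NULL) → nullable.
- rating: part of the PRIMARY KEY, which implies NOT NULL → not nullable.
- condition: part of the PRIMARY KEY, which implies NOT NULL → not nullable.
- address: declared NOT NULL → not nullable.
- phone: CHECK does not forbid NULL (a CHECK constraint passes when its expression is NULL) → nullable.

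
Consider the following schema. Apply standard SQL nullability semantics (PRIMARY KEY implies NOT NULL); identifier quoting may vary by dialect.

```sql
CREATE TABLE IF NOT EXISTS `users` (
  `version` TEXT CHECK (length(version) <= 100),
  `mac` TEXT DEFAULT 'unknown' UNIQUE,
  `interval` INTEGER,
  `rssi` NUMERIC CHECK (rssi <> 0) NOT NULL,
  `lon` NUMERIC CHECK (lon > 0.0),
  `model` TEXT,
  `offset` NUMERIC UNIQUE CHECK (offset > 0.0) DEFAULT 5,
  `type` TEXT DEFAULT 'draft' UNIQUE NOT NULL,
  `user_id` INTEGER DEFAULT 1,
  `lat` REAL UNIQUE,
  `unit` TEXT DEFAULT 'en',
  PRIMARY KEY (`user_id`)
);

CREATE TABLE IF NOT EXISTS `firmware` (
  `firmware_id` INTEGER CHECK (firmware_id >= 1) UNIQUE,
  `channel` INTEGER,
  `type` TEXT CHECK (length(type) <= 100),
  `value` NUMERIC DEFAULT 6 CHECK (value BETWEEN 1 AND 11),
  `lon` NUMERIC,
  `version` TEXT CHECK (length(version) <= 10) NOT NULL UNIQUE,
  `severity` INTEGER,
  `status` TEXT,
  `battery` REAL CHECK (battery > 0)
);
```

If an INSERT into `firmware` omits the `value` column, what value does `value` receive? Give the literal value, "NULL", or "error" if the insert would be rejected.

6

value has an explicit DEFAULT 6.
When the column is omitted from an INSERT, that default is used.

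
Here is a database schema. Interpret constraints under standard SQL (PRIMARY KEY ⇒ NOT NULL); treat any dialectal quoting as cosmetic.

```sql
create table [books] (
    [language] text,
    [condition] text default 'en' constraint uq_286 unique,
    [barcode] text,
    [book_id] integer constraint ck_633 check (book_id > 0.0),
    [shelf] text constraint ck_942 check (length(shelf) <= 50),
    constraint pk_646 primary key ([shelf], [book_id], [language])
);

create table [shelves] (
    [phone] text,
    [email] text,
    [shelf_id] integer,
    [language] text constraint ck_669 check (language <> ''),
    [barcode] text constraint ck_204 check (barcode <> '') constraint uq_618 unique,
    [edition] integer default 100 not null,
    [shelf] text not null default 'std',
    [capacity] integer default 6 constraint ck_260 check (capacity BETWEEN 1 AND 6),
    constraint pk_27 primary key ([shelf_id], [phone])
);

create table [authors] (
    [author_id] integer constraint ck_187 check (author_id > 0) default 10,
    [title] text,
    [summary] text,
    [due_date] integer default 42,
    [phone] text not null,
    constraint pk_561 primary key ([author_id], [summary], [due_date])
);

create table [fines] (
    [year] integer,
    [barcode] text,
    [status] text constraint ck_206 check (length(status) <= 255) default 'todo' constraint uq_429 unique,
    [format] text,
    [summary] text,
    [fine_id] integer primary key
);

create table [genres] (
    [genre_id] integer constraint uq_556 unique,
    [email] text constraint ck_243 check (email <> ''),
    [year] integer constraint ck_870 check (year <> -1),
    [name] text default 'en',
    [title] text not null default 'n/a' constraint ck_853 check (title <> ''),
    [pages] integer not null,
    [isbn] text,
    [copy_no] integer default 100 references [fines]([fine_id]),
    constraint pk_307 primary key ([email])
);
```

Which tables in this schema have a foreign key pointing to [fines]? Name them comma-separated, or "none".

- genres.copy_no references fines(fine_id).

genres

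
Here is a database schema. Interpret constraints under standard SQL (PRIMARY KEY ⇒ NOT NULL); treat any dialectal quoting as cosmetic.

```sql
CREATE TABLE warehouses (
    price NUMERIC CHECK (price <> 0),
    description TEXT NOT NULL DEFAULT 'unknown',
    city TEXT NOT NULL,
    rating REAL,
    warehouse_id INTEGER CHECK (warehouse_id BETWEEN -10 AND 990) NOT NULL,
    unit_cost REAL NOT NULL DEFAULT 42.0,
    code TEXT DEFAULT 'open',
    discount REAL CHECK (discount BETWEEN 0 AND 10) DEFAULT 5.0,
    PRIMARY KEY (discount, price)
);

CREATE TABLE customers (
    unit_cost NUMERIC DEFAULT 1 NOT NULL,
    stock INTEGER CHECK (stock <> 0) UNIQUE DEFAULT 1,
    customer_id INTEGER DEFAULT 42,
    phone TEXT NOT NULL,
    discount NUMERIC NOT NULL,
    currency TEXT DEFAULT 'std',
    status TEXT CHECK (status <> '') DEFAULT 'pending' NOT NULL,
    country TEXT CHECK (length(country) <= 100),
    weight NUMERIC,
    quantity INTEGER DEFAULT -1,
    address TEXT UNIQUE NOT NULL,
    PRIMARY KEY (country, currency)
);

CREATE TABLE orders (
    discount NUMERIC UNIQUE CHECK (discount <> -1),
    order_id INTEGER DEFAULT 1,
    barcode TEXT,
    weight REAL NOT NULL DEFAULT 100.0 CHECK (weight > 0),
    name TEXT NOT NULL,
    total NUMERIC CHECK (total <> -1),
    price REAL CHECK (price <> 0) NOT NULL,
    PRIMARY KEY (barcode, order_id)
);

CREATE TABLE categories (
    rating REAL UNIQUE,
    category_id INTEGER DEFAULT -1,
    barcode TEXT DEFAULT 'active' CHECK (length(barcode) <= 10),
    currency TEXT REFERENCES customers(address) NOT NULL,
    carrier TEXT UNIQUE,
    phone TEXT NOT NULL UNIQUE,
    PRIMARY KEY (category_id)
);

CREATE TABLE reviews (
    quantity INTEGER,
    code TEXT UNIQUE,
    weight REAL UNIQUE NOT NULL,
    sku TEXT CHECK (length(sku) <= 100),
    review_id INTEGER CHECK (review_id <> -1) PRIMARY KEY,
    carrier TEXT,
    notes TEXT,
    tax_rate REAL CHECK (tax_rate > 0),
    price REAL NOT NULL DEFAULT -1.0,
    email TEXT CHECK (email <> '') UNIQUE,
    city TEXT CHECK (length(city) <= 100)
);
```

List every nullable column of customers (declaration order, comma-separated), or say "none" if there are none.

- unit_cost: declared NOT NULL → not nullable.
- stock: CHECK does not forbid NULL (a CHECK constraint passes when its expression is NULL) → nullable.
- customer_id: DEFAULT only fills an omitted column; an explicit NULL is still allowed → nullable.
- phone: declared NOT NULL → not nullable.
- discount: declared NOT NULL → not nullable.
- currency: part of the PRIMARY KEY, which implies NOT NULL → not nullable.
- status: declared NOT NULL → not nullable.
- country: part of the PRIMARY KEY, which implies NOT NULL → not nullable.
- weight: no NOT NULL constraint applies → nullable.
- quantity: DEFAULT only fills an omitted column; an explicit NULL is still allowed → nullable.
- address: declared NOT NULL → not nullable.

stock, customer_id, weight, quantity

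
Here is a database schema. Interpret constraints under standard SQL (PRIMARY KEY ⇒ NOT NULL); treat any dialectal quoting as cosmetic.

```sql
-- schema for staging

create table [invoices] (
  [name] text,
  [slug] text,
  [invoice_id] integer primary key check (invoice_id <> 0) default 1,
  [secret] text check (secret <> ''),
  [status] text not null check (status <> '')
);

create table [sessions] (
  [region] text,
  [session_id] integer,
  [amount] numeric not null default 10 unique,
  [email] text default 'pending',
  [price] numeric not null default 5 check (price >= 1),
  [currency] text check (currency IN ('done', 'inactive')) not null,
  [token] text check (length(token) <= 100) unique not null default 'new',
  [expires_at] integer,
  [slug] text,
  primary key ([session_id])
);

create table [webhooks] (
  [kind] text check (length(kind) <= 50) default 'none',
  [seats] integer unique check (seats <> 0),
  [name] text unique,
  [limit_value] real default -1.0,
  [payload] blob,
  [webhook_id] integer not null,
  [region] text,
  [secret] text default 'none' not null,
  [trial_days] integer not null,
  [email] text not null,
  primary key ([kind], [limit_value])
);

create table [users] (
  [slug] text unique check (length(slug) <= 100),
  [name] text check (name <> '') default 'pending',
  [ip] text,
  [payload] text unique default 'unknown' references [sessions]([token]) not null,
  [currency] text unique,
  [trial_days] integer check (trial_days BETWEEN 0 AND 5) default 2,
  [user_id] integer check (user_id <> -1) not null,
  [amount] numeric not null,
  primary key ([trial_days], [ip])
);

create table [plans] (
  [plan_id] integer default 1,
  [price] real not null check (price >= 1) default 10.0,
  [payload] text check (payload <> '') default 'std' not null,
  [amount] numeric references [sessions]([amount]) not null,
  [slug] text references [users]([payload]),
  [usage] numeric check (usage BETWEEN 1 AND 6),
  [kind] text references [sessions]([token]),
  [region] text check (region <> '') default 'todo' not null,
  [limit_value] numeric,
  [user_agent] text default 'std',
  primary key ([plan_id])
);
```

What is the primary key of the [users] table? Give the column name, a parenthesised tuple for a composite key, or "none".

A table-level PRIMARY KEY clause names 2 columns: trial_days, ip.
This is a composite key — the combination is unique, not each column individually.

(trial_days, ip)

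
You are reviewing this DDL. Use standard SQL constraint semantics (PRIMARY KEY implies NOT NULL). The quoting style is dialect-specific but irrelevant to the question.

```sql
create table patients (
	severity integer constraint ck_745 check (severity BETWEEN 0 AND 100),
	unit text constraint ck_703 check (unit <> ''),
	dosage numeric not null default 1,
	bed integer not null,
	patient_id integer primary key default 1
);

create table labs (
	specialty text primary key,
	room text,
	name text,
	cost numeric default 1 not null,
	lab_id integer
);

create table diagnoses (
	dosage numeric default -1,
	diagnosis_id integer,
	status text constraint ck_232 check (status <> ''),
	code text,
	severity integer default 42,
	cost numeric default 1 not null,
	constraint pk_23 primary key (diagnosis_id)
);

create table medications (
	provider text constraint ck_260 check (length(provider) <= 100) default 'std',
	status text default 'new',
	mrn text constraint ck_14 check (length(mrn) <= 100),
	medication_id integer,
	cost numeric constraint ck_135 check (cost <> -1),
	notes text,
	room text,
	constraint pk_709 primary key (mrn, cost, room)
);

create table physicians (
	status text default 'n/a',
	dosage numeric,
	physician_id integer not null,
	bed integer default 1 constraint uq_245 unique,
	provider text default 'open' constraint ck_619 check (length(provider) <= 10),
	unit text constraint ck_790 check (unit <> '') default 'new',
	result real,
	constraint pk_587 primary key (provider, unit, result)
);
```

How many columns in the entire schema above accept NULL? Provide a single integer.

16

patients: 2 nullable (severity, unit — PK (patient_id) and explicit NOT NULL columns excluded).
labs: 3 nullable (room, name, lab_id — PK (specialty) and explicit NOT NULL columns excluded).
diagnoses: 4 nullable (dosage, status, code, severity — PK (diagnosis_id) and explicit NOT NULL columns excluded).
medications: 4 nullable (provider, status, medication_id, notes — PK (mrn, cost, room) and explicit NOT NULL columns excluded).
physicians: 3 nullable (status, dosage, bed — PK (provider, unit, result) and explicit NOT NULL columns excluded).
Total: 2 + 3 + 4 + 4 + 3 = 16.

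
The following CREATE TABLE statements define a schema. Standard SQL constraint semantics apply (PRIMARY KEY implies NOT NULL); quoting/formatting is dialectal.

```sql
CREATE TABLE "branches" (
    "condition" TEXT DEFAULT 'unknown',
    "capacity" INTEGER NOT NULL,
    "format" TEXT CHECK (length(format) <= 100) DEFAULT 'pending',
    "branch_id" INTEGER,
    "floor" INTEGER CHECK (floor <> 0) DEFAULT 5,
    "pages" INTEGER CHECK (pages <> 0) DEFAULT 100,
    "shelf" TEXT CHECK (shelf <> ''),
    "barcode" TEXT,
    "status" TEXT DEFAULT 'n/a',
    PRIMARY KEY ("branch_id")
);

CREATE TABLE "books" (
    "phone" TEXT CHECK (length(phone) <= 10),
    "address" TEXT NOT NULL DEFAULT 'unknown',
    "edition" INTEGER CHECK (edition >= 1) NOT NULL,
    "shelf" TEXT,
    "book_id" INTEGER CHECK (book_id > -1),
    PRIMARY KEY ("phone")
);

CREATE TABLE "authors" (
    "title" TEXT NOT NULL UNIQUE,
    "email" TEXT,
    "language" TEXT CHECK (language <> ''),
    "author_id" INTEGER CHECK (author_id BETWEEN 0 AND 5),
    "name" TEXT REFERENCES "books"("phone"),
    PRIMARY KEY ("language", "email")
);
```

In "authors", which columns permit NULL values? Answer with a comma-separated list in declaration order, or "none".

- title: declared NOT NULL → not nullable.
- email: part of the PRIMARY KEY, which implies NOT NULL → not nullable.
- language: part of the PRIMARY KEY, which implies NOT NULL → not nullable.
- author_id: CHECK does not forbid NULL (a CHECK constraint passes when its expression is NULL) → nullable.
- name: a foreign key column may be NULL unless separately constrained → nullable.

author_id, name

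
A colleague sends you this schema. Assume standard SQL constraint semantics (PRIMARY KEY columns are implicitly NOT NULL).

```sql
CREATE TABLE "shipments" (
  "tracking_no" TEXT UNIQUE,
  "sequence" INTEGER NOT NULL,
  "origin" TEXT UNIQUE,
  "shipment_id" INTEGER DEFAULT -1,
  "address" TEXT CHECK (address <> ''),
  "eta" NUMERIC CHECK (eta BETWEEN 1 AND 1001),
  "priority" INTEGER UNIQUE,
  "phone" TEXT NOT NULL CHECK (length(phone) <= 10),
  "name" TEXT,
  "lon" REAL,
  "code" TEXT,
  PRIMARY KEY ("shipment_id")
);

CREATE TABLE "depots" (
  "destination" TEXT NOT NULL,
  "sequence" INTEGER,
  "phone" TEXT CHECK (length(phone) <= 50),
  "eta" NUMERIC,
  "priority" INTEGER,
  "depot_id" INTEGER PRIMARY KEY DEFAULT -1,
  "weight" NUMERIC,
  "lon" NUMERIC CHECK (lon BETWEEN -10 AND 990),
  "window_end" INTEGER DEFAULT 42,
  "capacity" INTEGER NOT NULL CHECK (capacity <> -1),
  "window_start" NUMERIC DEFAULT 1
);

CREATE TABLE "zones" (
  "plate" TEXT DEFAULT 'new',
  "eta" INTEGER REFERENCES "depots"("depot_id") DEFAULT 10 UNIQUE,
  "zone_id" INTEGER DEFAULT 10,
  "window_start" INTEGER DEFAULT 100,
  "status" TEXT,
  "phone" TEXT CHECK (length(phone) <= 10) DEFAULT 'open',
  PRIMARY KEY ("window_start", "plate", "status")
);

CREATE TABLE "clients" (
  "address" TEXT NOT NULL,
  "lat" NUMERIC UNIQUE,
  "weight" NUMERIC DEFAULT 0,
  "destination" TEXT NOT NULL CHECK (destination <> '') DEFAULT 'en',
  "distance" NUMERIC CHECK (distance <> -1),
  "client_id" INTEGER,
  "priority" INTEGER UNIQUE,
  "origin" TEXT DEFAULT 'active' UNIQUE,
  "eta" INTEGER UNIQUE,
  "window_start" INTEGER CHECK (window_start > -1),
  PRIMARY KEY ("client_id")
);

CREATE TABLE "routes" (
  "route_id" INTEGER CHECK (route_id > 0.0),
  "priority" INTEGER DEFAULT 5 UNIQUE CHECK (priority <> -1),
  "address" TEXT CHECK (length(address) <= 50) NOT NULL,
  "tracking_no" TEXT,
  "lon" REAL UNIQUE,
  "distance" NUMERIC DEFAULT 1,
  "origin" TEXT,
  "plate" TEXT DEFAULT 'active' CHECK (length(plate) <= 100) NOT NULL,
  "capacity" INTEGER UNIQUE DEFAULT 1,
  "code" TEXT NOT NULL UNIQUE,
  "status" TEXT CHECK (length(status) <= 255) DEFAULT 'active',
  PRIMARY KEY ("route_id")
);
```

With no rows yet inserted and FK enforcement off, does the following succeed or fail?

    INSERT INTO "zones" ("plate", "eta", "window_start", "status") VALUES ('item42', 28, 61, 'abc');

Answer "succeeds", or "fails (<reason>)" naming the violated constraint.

succeeds

NOT NULL columns: plate is supplied; status is supplied; window_start is supplied.
No constraint is violated.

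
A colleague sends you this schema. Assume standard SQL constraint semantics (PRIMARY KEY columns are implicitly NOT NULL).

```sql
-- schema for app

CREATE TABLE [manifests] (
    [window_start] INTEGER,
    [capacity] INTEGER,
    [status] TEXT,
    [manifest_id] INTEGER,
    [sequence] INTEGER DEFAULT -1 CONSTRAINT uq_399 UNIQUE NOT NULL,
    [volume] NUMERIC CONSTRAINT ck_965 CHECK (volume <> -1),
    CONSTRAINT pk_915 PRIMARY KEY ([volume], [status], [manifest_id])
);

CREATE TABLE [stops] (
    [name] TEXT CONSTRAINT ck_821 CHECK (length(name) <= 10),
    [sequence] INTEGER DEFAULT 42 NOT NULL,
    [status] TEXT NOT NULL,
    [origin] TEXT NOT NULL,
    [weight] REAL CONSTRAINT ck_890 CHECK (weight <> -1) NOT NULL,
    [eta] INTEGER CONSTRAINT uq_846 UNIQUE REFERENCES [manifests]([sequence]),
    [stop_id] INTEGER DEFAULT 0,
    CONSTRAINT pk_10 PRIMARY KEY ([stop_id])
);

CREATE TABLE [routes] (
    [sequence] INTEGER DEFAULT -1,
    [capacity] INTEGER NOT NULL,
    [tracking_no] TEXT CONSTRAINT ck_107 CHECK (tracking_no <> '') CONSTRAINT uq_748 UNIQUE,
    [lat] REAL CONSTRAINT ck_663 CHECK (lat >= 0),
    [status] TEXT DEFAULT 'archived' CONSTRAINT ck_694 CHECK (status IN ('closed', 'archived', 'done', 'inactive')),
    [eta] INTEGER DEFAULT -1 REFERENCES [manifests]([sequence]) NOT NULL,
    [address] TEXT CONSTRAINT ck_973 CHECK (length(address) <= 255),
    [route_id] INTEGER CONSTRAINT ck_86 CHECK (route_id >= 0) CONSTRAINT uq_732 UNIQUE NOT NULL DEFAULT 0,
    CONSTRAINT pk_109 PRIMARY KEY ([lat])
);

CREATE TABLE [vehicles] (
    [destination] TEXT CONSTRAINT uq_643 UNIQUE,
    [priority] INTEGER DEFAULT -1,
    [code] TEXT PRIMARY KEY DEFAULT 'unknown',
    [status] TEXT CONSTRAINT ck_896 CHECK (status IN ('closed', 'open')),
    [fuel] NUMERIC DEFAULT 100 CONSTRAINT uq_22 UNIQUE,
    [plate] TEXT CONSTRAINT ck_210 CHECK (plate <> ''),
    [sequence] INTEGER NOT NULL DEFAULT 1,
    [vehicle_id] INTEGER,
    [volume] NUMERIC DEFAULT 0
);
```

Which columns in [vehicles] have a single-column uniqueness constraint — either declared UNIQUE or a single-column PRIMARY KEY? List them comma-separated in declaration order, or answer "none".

destination, code, fuel

- destination: declared UNIQUE → unique.
- priority: no UNIQUE or single-column PK constraint.
- code: single-column PRIMARY KEY → unique.
- status: no UNIQUE or single-column PK constraint.
- fuel: declared UNIQUE → unique.
- plate: no UNIQUE or single-column PK constraint.
- sequence: no UNIQUE or single-column PK constraint.
- vehicle_id: no UNIQUE or single-column PK constraint.
- volume: no UNIQUE or single-column PK constraint.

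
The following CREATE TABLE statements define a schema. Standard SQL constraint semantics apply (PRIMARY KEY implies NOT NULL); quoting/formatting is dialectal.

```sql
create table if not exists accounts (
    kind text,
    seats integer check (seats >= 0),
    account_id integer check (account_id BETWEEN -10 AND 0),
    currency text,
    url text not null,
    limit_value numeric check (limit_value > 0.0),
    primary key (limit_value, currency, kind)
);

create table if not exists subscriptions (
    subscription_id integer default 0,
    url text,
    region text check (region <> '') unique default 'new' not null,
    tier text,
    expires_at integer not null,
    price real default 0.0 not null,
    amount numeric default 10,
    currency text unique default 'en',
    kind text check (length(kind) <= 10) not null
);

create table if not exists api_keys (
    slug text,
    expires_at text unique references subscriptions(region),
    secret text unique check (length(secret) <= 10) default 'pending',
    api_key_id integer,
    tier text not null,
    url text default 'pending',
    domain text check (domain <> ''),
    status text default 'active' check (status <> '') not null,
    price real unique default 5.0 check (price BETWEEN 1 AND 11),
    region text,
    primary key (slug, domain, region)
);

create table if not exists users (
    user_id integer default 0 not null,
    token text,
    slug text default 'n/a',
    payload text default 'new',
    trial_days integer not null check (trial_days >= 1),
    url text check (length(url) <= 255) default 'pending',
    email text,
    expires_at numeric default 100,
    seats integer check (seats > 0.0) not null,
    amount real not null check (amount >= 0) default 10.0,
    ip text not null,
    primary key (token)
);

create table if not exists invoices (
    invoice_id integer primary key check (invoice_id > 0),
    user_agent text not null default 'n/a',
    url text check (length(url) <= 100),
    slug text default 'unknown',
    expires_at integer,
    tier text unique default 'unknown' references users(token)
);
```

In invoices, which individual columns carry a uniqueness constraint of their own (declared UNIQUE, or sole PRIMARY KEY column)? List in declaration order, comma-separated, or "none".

- invoice_id: single-column PRIMARY KEY → unique.
- user_agent: no UNIQUE or single-column PK constraint.
- url: no UNIQUE or single-column PK constraint.
- slug: no UNIQUE or single-column PK constraint.
- expires_at: no UNIQUE or single-column PK constraint.
- tier: declared UNIQUE → unique.

invoice_id, tier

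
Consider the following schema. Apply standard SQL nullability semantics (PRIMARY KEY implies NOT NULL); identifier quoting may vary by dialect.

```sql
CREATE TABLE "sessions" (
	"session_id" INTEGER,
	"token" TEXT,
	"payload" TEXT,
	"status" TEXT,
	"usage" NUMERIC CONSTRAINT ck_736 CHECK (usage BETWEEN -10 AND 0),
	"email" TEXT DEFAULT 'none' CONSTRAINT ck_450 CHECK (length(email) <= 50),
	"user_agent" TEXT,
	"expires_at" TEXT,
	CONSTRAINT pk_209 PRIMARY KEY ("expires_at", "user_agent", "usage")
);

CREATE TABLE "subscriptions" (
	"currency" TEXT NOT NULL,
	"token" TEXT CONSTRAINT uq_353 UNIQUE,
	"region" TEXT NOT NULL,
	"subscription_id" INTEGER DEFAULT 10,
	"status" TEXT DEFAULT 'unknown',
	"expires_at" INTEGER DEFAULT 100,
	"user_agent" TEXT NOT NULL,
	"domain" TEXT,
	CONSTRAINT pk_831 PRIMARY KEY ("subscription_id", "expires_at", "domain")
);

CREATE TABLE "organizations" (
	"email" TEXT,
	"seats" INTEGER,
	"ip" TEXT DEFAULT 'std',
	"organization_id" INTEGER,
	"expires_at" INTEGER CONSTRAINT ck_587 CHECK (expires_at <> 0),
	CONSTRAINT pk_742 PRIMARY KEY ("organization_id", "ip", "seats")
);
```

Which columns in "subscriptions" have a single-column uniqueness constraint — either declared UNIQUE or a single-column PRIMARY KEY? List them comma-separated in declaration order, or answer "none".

token

- currency: no UNIQUE or single-column PK constraint.
- token: declared UNIQUE → unique.
- region: no UNIQUE or single-column PK constraint.
- subscription_id: part of a composite PRIMARY KEY — only the tuple is unique, not this column on its own.
- status: no UNIQUE or single-column PK constraint.
- expires_at: part of a composite PRIMARY KEY — only the tuple is unique, not this column on its own.
- user_agent: no UNIQUE or single-column PK constraint.
- domain: part of a composite PRIMARY KEY — only the tuple is unique, not this column on its own.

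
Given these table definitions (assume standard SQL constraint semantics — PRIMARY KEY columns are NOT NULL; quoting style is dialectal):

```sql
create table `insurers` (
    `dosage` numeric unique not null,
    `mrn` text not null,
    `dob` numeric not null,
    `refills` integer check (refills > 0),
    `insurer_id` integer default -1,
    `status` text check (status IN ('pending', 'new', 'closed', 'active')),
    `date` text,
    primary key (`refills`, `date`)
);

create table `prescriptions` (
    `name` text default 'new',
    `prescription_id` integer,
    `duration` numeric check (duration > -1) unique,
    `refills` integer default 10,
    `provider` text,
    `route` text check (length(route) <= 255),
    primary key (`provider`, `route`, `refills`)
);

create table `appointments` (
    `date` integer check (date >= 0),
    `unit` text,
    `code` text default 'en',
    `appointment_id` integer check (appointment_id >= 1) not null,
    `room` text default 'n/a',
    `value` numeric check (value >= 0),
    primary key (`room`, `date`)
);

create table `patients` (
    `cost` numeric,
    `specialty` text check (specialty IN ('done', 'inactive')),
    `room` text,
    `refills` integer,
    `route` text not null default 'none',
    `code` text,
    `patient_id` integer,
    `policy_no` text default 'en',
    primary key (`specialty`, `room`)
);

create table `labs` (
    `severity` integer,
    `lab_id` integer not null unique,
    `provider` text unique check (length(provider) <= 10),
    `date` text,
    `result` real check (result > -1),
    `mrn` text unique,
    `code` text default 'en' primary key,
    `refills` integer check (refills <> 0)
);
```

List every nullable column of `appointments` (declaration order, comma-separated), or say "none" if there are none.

unit, code, value

- date: part of the PRIMARY KEY, which implies NOT NULL → not nullable.
- unit: no NOT NULL constraint applies → nullable.
- code: DEFAULT only fills an omitted column; an explicit NULL is still allowed → nullable.
- appointment_id: declared NOT NULL → not nullable.
- room: part of the PRIMARY KEY, which implies NOT NULL → not nullable.
- value: CHECK does not forbid NULL (a CHECK constraint passes when its expression is NULL) → nullable.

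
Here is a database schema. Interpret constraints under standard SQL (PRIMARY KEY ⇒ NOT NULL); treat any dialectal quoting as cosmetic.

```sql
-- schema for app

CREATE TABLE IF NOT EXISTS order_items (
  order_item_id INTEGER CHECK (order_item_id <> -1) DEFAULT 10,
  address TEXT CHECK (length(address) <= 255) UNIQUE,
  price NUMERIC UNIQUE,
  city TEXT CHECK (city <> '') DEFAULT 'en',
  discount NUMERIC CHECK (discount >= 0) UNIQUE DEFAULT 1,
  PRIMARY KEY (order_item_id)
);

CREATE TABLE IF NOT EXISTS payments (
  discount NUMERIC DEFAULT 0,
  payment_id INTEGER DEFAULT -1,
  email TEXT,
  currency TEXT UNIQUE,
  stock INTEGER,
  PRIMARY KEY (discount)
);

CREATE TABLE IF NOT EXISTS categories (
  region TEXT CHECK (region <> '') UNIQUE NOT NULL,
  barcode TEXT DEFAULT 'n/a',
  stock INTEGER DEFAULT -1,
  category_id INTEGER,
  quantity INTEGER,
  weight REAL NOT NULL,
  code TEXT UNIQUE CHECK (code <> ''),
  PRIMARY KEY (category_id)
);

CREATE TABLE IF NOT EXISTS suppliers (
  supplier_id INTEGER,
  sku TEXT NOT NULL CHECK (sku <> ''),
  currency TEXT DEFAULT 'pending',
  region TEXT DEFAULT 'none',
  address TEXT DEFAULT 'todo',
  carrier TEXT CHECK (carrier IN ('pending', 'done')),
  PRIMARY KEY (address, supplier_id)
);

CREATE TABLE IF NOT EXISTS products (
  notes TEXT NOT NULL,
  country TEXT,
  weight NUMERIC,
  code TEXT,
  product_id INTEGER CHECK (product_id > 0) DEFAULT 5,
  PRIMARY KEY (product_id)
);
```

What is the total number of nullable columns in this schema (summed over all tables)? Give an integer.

order_items: 4 nullable (address, price, city, discount — PK (order_item_id) and explicit NOT NULL columns excluded).
payments: 4 nullable (payment_id, email, currency, stock — PK (discount) and explicit NOT NULL columns excluded).
categories: 4 nullable (barcode, stock, quantity, code — PK (category_id) and explicit NOT NULL columns excluded).
suppliers: 3 nullable (currency, region, carrier — PK (address, supplier_id) and explicit NOT NULL columns excluded).
products: 3 nullable (country, weight, code — PK (product_id) and explicit NOT NULL columns excluded).
Total: 4 + 4 + 4 + 3 + 3 = 18.

18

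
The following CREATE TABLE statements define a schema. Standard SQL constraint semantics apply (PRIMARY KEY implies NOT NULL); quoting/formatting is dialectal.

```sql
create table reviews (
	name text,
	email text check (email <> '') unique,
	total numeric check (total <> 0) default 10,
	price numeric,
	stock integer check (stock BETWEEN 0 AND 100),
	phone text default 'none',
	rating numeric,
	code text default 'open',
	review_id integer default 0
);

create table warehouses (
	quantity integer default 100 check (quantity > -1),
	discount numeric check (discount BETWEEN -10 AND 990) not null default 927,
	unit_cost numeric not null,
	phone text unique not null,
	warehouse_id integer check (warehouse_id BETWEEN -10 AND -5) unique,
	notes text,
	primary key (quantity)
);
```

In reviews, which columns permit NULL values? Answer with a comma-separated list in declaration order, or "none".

- name: no NOT NULL constraint applies → nullable.
- email: CHECK does not forbid NULL (a CHECK constraint passes when its expression is NULL) → nullable.
- total: CHECK does not forbid NULL (a CHECK constraint passes when its expression is NULL) → nullable.
- price: no NOT NULL constraint applies → nullable.
- stock: CHECK does not forbid NULL (a CHECK constraint passes when its expression is NULL) → nullable.
- phone: DEFAULT only fills an omitted column; an explicit NULL is still allowed → nullable.
- rating: no NOT NULL constraint applies → nullable.
- code: DEFAULT only fills an omitted column; an explicit NULL is still allowed → nullable.
- review_id: DEFAULT only fills an omitted column; an explicit NULL is still allowed → nullable.

name, email, total, price, stock, phone, rating, code, review_id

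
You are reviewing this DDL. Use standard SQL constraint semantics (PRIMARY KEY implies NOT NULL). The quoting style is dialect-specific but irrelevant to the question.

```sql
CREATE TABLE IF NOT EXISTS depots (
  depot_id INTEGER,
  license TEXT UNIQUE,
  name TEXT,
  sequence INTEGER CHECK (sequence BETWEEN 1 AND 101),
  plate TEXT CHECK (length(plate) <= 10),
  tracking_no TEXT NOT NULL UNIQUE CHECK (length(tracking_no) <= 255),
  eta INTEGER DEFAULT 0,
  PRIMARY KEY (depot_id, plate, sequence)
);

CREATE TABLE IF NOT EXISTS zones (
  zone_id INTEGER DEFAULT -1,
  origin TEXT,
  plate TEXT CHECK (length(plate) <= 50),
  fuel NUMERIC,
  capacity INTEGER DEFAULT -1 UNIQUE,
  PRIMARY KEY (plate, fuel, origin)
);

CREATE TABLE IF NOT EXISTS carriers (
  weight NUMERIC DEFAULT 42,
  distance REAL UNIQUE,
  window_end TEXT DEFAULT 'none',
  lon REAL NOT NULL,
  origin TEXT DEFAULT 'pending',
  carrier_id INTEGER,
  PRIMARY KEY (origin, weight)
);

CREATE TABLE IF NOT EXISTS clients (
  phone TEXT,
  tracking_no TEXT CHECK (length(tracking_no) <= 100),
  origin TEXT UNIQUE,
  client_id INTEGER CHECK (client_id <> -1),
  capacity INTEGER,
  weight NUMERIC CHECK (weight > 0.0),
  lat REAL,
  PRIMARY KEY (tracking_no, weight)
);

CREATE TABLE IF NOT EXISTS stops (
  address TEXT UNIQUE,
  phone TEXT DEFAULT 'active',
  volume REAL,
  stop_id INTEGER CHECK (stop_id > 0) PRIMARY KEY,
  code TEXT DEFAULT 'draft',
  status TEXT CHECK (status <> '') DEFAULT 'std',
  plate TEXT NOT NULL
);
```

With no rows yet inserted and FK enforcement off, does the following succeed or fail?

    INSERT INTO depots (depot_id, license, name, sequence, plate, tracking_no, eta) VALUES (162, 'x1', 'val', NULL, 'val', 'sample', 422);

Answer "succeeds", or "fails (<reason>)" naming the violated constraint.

fails (NOT NULL on sequence)

sequence is explicitly set to NULL, but sequence is part of the PRIMARY KEY (implied NOT NULL).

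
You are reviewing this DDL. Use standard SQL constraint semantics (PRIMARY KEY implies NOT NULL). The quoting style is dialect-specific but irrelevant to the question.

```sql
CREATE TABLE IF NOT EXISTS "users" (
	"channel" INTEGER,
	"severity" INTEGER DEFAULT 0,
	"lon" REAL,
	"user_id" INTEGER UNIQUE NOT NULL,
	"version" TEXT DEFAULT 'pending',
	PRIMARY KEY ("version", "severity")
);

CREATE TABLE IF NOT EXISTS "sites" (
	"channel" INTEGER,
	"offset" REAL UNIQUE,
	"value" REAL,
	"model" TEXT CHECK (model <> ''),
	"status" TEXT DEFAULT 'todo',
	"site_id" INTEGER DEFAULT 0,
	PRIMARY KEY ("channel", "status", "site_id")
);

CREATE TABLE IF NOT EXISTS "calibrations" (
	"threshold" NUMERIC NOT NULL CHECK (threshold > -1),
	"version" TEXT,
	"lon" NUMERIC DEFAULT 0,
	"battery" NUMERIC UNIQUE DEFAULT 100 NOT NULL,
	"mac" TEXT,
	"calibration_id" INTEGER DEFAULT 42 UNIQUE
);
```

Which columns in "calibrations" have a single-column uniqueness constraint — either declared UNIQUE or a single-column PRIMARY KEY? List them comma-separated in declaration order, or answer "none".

- threshold: no UNIQUE or single-column PK constraint.
- version: no UNIQUE or single-column PK constraint.
- lon: no UNIQUE or single-column PK constraint.
- battery: declared UNIQUE → unique.
- mac: no UNIQUE or single-column PK constraint.
- calibration_id: declared UNIQUE → unique.

battery, calibration_id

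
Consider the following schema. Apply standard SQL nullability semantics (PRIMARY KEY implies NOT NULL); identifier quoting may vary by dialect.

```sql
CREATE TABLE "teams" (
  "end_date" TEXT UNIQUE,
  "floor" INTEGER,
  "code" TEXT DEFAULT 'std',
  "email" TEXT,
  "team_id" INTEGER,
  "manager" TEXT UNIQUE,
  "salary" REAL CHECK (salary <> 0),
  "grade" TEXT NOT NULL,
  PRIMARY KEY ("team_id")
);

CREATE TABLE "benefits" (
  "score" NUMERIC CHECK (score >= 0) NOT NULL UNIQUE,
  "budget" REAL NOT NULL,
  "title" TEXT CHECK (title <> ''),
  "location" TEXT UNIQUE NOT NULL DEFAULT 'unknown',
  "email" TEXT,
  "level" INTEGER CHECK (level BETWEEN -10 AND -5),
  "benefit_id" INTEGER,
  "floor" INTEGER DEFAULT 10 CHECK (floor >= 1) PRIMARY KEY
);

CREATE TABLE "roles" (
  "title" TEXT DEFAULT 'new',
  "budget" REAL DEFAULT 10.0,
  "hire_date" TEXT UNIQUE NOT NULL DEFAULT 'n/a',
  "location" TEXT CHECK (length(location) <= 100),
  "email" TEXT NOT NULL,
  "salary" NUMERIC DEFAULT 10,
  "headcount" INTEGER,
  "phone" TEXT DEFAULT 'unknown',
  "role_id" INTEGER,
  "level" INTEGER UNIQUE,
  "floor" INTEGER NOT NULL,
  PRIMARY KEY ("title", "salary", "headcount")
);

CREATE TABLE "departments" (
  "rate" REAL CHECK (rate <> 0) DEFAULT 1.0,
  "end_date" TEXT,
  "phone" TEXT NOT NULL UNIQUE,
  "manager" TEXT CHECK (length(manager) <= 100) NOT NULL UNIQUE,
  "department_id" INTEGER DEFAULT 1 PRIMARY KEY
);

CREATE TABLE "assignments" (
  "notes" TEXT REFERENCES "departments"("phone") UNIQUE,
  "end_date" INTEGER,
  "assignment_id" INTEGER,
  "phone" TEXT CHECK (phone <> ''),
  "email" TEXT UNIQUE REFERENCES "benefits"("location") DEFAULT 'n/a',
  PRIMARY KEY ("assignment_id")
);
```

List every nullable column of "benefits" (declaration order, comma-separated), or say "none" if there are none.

title, email, level, benefit_id

- score: declared NOT NULL → not nullable.
- budget: declared NOT NULL → not nullable.
- title: CHECK does not forbid NULL (a CHECK constraint passes when its expression is NULL) → nullable.
- location: declared NOT NULL → not nullable.
- email: no NOT NULL constraint applies → nullable.
- level: CHECK does not forbid NULL (a CHECK constraint passes when its expression is NULL) → nullable.
- benefit_id: no NOT NULL constraint applies → nullable.
- floor: part of the PRIMARY KEY, which implies NOT NULL → not nullable.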